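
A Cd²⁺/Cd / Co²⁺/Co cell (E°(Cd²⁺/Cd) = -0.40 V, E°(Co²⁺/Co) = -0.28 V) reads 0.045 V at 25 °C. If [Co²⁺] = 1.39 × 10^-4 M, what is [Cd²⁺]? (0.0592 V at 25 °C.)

0.048 M

From the Nernst equation, log Q = n(E° − E)/0.0592 = 2(0.12 − 0.045)/0.0592 = 2.534, so Q = 342.
With Q = [Cd²⁺]/[Co²⁺] and the known concentrations, [Cd²⁺] in the numerator gives [Cd²⁺] = 0.048 M.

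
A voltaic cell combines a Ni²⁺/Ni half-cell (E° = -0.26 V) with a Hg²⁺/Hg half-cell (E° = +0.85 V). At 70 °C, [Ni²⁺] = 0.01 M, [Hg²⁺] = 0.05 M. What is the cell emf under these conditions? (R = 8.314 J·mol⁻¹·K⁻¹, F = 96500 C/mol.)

The Hg²⁺/Hg couple has the higher reduction potential and acts as the cathode, so E°_cell = +0.85 − (-0.26) = 1.11 V.
Balancing electrons gives n = 2; the reaction quotient is Q = [Ni²⁺]/[Hg²⁺] = 0.200.
E = E° − (RT/nF) ln Q = 1.11 − (8.314×343)/(2×96500) × (-1.609) = 1.110 + 0.024 = 1.134 V.

1.13 V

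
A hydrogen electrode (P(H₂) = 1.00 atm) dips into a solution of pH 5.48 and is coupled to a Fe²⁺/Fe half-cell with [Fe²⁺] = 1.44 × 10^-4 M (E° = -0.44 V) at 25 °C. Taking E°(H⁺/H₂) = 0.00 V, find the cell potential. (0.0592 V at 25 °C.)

The hydrogen couple is the cathode, so E°_cell = 0.44 V; n = 2.
[H⁺] = 10^(−5.48) = 3.3 × 10^-6 M, and Q = [Fe²⁺]·P(H₂) / [H⁺]^2 = 1.31 × 10^7.
E = E° − (0.0592/2) log Q = 0.44 − (0.0592/2)(7.118) = 0.229 V.

0.23 V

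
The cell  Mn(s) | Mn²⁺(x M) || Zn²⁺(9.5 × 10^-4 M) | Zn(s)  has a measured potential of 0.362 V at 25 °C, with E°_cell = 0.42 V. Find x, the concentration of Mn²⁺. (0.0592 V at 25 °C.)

0.087 M

From the Nernst equation, log Q = n(E° − E)/0.0592 = 2(0.42 − 0.362)/0.0592 = 1.959, so Q = 91.1.
With Q = [Mn²⁺]/[Zn²⁺] and the known concentrations, [Mn²⁺] in the numerator gives [Mn²⁺] = 0.087 M.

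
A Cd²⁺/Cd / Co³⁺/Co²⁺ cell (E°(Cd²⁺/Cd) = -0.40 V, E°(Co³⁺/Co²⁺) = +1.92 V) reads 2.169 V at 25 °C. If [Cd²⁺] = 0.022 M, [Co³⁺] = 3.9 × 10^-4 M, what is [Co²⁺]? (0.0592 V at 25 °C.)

From the Nernst equation, log Q = n(E° − E)/0.0592 = 2(2.32 − 2.169)/0.0592 = 5.101, so Q = 1.26 × 10^5.
With Q = [Cd²⁺]·[Co²⁺]^2/[Co³⁺]^2 and the known concentrations, [Co²⁺]^2 in the numerator gives [Co²⁺] = 0.93 M.

0.93 M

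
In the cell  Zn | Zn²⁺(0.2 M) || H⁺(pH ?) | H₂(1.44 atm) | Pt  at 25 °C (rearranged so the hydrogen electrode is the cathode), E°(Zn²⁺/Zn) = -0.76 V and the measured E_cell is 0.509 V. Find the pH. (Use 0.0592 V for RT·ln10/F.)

E°_cell = 0.76 V and n = 2.
log Q = n(E° − E)/0.0592 = 2×(0.76 − 0.509)/0.0592 = 8.480.
With Q = [Zn²⁺]·P(H₂) / [H⁺]^2, solving for [H⁺] gives log[H⁺] = -4.510, so pH = 4.51.

pH = 4.51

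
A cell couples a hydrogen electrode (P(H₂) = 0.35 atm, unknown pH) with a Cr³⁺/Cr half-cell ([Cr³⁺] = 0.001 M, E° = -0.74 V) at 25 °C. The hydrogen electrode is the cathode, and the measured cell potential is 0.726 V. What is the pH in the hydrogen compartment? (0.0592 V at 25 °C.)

pH = 1.46

E°_cell = 0.74 V and n = 6.
log Q = n(E° − E)/0.0592 = 6×(0.74 − 0.726)/0.0592 = 1.419.
With Q = [Cr³⁺]^2·P(H₂)^3 / [H⁺]^6, solving for [H⁺] gives log[H⁺] = -1.464, so pH = 1.46.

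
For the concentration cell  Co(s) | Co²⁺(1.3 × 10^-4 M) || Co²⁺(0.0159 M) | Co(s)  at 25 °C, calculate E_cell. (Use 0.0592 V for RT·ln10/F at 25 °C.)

Both half-cells are Co²⁺/Co, so E°_cell = 0. The concentrated side is the cathode; the cell reaction moves Co²⁺ from high to low concentration with n = 2.
Q = [Co²⁺]_dilute/[Co²⁺]_conc = 1.3 × 10^-4/0.0159 = 0.00818.
E = 0 − (0.0592/2) log Q = −(0.0592/2)(-2.087) = 0.0618 V.

0.062 V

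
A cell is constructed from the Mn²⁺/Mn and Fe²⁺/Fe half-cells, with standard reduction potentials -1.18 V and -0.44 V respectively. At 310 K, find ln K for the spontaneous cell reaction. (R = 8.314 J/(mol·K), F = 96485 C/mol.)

E°_cell = -0.44 − (-1.18) = 0.74 V, with n = 2 electrons transferred.
At equilibrium E = 0, so the Nernst equation gives ln K = nFE°/RT = (2)(96485)(0.74)/((8.314)(310)) = 55.41.

ln K = 55.4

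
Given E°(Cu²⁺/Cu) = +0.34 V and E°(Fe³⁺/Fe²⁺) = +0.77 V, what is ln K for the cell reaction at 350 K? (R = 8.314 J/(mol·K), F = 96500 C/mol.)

ln K = 28.5

E°_cell = +0.77 − (+0.34) = 0.43 V, with n = 2 electrons transferred.
At equilibrium E = 0, so the Nernst equation gives ln K = nFE°/RT = (2)(96500)(0.43)/((8.314)(350)) = 28.52.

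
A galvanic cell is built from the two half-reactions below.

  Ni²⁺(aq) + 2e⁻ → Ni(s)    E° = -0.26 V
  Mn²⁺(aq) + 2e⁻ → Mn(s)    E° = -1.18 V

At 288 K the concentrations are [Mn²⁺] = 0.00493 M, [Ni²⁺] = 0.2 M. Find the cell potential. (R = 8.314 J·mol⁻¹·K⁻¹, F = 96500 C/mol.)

The Ni²⁺/Ni couple has the higher reduction potential and acts as the cathode, so E°_cell = -0.26 − (-1.18) = 0.92 V.
Balancing electrons gives n = 2; the reaction quotient is Q = [Mn²⁺]/[Ni²⁺] = 0.0247.
E = E° − (RT/nF) ln Q = 0.92 − (8.314×288)/(2×96500) × (-3.703) = 0.920 + 0.046 = 0.966 V.

0.966 V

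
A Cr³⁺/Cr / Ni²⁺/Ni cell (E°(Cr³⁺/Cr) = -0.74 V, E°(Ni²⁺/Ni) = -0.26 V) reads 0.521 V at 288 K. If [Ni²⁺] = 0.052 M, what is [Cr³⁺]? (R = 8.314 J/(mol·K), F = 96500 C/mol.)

From the Nernst equation, ln Q = nF(E° − E)/RT = 6×96500×(0.48 − 0.521)/(8.314×288) = -9.914, so Q = 4.95 × 10^-5.
With Q = [Cr³⁺]^2/[Ni²⁺]^3 and the known concentrations, [Cr³⁺]^2 in the numerator gives [Cr³⁺] = 8.3 × 10^-5 M.

8.3 × 10^-5 M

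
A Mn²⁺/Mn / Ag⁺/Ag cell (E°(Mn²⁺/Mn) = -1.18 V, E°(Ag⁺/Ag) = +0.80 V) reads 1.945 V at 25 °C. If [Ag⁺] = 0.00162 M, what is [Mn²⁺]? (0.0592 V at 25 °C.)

4 × 10^-5 M

From the Nernst equation, log Q = n(E° − E)/0.0592 = 2(1.98 − 1.945)/0.0592 = 1.182, so Q = 15.2.
With Q = [Mn²⁺]/[Ag⁺]^2 and the known concentrations, [Mn²⁺] in the numerator gives [Mn²⁺] = 4 × 10^-5 M.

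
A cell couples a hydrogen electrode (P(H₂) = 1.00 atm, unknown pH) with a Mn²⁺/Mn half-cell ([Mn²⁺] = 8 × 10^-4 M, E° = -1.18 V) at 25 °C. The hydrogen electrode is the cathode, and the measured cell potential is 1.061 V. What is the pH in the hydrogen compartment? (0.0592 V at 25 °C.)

pH = 3.56

E°_cell = 1.18 V and n = 2.
log Q = n(E° − E)/0.0592 = 2×(1.18 − 1.061)/0.0592 = 4.020.
With Q = [Mn²⁺]·P(H₂) / [H⁺]^2, solving for [H⁺] gives log[H⁺] = -3.559, so pH = 3.56.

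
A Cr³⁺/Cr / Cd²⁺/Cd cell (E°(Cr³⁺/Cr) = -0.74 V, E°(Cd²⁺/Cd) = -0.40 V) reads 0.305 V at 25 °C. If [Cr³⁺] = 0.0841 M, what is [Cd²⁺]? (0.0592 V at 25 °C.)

0.013 M

From the Nernst equation, log Q = n(E° − E)/0.0592 = 6(0.34 − 0.305)/0.0592 = 3.547, so Q = 3530.
With Q = [Cr³⁺]^2/[Cd²⁺]^3 and the known concentrations, [Cd²⁺]^3 in the denominator gives [Cd²⁺] = 0.013 M.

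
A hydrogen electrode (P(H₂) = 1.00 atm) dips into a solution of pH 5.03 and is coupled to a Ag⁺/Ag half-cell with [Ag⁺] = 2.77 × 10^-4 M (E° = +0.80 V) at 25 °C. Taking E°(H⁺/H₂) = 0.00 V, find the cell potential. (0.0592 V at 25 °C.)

0.89 V

The Ag⁺/Ag couple is the cathode, so E°_cell = 0.80 V; n = 2.
[H⁺] = 10^(−5.03) = 9.3 × 10^-6 M, and Q = [H⁺]^2 / ([Ag⁺]^2·P(H₂)) = 0.00114.
E = E° − (0.0592/2) log Q = 0.80 − (0.0592/2)(-2.945) = 0.887 V.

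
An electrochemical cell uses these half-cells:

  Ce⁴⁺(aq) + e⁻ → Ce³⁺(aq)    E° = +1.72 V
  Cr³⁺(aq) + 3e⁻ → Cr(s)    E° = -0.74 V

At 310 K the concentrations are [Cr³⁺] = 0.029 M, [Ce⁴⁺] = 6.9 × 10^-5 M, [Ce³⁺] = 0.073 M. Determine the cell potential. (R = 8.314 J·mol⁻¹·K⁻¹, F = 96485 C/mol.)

The Ce⁴⁺/Ce³⁺ couple has the higher reduction potential and acts as the cathode, so E°_cell = +1.72 − (-0.74) = 2.46 V.
Balancing electrons gives n = 3; the reaction quotient is Q = [Cr³⁺]·[Ce³⁺]^3/[Ce⁴⁺]^3 = 3.43 × 10^7.
E = E° − (RT/nF) ln Q = 2.46 − (8.314×310)/(3×96485) × (17.352) = 2.460 − 0.155 = 2.305 V.

2.31 V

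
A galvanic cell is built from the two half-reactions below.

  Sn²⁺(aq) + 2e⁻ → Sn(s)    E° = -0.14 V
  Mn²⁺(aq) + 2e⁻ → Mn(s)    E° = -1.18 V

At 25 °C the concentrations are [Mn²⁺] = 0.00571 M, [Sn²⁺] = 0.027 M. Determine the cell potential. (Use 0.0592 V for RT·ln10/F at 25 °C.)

1.06 V

The Sn²⁺/Sn couple has the higher reduction potential and acts as the cathode, so E°_cell = -0.14 − (-1.18) = 1.04 V.
Balancing electrons gives n = 2; the reaction quotient is Q = [Mn²⁺]/[Sn²⁺] = 0.211.
At 25 °C, E = E° − (0.0592/n) log Q = 1.04 − (0.0592/2)(-0.675) = 1.040 + 0.020 = 1.060 V.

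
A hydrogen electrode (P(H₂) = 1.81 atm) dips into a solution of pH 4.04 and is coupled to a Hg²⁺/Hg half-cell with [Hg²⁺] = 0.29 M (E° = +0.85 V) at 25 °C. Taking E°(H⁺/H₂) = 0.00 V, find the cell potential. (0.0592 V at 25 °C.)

The Hg²⁺/Hg couple is the cathode, so E°_cell = 0.85 V; n = 2.
[H⁺] = 10^(−4.04) = 9.1 × 10^-5 M, and Q = [H⁺]^2 / ([Hg²⁺]·P(H₂)) = 1.58 × 10^-8.
E = E° − (0.0592/2) log Q = 0.85 − (0.0592/2)(-7.800) = 1.081 V.

1.08 V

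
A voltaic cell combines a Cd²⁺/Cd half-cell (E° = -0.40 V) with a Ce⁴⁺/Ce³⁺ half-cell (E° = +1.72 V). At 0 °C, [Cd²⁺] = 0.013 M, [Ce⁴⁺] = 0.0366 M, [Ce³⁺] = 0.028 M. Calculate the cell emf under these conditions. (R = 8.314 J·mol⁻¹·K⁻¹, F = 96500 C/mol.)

The Ce⁴⁺/Ce³⁺ couple has the higher reduction potential and acts as the cathode, so E°_cell = +1.72 − (-0.40) = 2.12 V.
Balancing electrons gives n = 2; the reaction quotient is Q = [Cd²⁺]·[Ce³⁺]^2/[Ce⁴⁺]^2 = 0.00761.
E = E° − (RT/nF) ln Q = 2.12 − (8.314×273)/(2×96500) × (-4.878) = 2.120 + 0.057 = 2.177 V.

2.18 V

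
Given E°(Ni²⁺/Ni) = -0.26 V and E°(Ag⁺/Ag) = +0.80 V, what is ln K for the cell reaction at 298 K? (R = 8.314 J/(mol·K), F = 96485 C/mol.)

ln K = 82.6

E°_cell = +0.80 − (-0.26) = 1.06 V, with n = 2 electrons transferred.
At equilibrium E = 0, so the Nernst equation gives ln K = nFE°/RT = (2)(96485)(1.06)/((8.314)(298)) = 82.56.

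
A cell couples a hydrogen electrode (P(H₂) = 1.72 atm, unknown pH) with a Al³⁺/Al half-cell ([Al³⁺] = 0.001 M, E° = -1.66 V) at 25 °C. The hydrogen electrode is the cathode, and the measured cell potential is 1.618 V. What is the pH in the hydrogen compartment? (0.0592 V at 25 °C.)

E°_cell = 1.66 V and n = 6.
log Q = n(E° − E)/0.0592 = 6×(1.66 − 1.618)/0.0592 = 4.257.
With Q = [Al³⁺]^2·P(H₂)^3 / [H⁺]^6, solving for [H⁺] gives log[H⁺] = -1.592, so pH = 1.59.

pH = 1.59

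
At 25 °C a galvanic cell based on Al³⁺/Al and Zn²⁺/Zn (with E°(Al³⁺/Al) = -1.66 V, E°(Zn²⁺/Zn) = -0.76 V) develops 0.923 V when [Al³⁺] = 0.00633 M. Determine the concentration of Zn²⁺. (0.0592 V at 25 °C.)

0.2 M

From the Nernst equation, log Q = n(E° − E)/0.0592 = 6(0.90 − 0.923)/0.0592 = -2.331, so Q = 0.00467.
With Q = [Al³⁺]^2/[Zn²⁺]^3 and the known concentrations, [Zn²⁺]^3 in the denominator gives [Zn²⁺] = 0.2 M.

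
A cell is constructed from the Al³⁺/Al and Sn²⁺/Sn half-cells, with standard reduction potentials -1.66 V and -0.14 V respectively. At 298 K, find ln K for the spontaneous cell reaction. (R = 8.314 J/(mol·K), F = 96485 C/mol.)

ln K = 355.2

E°_cell = -0.14 − (-1.66) = 1.52 V, with n = 6 electrons transferred.
At equilibrium E = 0, so the Nernst equation gives ln K = nFE°/RT = (6)(96485)(1.52)/((8.314)(298)) = 355.16.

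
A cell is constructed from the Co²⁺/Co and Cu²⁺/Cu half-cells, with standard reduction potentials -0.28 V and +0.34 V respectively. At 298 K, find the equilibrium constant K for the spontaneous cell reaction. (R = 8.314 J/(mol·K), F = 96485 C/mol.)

E°_cell = +0.34 − (-0.28) = 0.62 V, with n = 2 electrons transferred.
At equilibrium E = 0, so the Nernst equation gives ln K = nFE°/RT = (2)(96485)(0.62)/((8.314)(298)) = 48.29.
K = e^48.29 = 9.4 × 10^20.

9.4 × 10^20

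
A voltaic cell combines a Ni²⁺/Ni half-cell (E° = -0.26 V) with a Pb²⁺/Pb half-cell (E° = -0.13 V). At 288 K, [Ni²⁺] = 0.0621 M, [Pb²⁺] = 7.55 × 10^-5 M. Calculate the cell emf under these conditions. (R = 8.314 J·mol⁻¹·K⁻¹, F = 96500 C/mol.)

The Pb²⁺/Pb couple has the higher reduction potential and acts as the cathode, so E°_cell = -0.13 − (-0.26) = 0.13 V.
Balancing electrons gives n = 2; the reaction quotient is Q = [Ni²⁺]/[Pb²⁺] = 823.
E = E° − (RT/nF) ln Q = 0.13 − (8.314×288)/(2×96500) × (6.712) = 0.130 − 0.083 = 0.047 V.

0.047 V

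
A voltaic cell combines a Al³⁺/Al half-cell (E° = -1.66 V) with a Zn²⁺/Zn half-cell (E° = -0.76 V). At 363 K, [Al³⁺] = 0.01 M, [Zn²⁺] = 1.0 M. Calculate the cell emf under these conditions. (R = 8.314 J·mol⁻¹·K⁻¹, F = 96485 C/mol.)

The Zn²⁺/Zn couple has the higher reduction potential and acts as the cathode, so E°_cell = -0.76 − (-1.66) = 0.90 V.
Balancing electrons gives n = 6; the reaction quotient is Q = [Al³⁺]^2/[Zn²⁺]^3 = 1 × 10^-4.
E = E° − (RT/nF) ln Q = 0.90 − (8.314×363)/(6×96485) × (-9.210) = 0.900 + 0.048 = 0.948 V.

0.948 V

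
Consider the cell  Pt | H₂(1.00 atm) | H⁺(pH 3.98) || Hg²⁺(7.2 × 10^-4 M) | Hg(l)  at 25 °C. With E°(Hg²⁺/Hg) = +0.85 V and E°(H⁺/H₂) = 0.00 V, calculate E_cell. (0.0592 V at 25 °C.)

The Hg²⁺/Hg couple is the cathode, so E°_cell = 0.85 V; n = 2.
[H⁺] = 10^(−3.98) = 1 × 10^-4 M, and Q = [H⁺]^2 / ([Hg²⁺]·P(H₂)) = 1.52 × 10^-5.
E = E° − (0.0592/2) log Q = 0.85 − (0.0592/2)(-4.817) = 0.993 V.

0.99 V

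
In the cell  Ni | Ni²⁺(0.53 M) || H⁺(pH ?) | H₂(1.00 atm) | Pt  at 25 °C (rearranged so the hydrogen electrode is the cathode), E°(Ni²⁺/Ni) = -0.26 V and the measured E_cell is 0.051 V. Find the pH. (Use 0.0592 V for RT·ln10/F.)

E°_cell = 0.26 V and n = 2.
log Q = n(E° − E)/0.0592 = 2×(0.26 − 0.051)/0.0592 = 7.061.
With Q = [Ni²⁺]·P(H₂) / [H⁺]^2, solving for [H⁺] gives log[H⁺] = -3.668, so pH = 3.67.

pH = 3.67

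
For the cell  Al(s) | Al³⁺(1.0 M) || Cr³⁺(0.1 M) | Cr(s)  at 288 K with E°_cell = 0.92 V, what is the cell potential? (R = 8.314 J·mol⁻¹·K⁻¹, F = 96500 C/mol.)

0.901 V

Balancing electrons gives n = 3; the reaction quotient is Q = [Al³⁺]/[Cr³⁺] = 10.0.
E = E° − (RT/nF) ln Q = 0.92 − (8.314×288)/(3×96500) × (2.303) = 0.920 − 0.019 = 0.901 V.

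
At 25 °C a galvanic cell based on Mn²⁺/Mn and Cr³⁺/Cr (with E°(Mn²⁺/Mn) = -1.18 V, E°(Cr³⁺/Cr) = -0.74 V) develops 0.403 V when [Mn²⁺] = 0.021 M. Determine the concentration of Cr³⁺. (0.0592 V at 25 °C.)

From the Nernst equation, log Q = n(E° − E)/0.0592 = 6(0.44 − 0.403)/0.0592 = 3.750, so Q = 5620.
With Q = [Mn²⁺]^3/[Cr³⁺]^2 and the known concentrations, [Cr³⁺]^2 in the denominator gives [Cr³⁺] = 4.1 × 10^-5 M.

4.1 × 10^-5 M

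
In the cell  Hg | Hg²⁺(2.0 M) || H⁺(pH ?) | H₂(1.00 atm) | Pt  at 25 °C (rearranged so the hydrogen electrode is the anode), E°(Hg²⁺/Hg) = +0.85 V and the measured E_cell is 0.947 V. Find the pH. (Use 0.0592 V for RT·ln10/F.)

pH = 1.49

E°_cell = 0.85 V and n = 2.
log Q = n(E° − E)/0.0592 = 2×(0.85 − 0.947)/0.0592 = -3.277.
With Q = [H⁺]^2 / ([Hg²⁺]·P(H₂)), solving for [H⁺] gives log[H⁺] = -1.488, so pH = 1.49.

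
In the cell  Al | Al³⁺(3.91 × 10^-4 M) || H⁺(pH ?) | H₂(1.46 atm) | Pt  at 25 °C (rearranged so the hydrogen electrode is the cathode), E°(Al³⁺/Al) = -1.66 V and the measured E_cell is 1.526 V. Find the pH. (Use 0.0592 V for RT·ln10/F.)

E°_cell = 1.66 V and n = 6.
log Q = n(E° − E)/0.0592 = 6×(1.66 − 1.526)/0.0592 = 13.581.
With Q = [Al³⁺]^2·P(H₂)^3 / [H⁺]^6, solving for [H⁺] gives log[H⁺] = -3.317, so pH = 3.32.

pH = 3.32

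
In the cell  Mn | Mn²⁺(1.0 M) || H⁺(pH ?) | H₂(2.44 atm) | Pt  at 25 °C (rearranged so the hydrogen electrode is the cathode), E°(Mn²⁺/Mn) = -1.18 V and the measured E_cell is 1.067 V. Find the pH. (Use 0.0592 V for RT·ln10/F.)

pH = 1.72

E°_cell = 1.18 V and n = 2.
log Q = n(E° − E)/0.0592 = 2×(1.18 − 1.067)/0.0592 = 3.818.
With Q = [Mn²⁺]·P(H₂) / [H⁺]^2, solving for [H⁺] gives log[H⁺] = -1.715, so pH = 1.72.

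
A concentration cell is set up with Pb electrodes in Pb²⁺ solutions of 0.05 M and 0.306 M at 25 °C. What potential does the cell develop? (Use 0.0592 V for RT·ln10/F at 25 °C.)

Both half-cells are Pb²⁺/Pb, so E°_cell = 0. The concentrated side is the cathode; the cell reaction moves Pb²⁺ from high to low concentration with n = 2.
Q = [Pb²⁺]_dilute/[Pb²⁺]_conc = 0.05/0.306 = 0.163.
E = 0 − (0.0592/2) log Q = −(0.0592/2)(-0.787) = 0.0233 V.

0.023 V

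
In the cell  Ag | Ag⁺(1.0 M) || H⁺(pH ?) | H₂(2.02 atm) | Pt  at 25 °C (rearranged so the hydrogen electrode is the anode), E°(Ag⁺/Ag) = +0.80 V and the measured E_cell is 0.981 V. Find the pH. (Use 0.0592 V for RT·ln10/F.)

pH = 2.90

E°_cell = 0.80 V and n = 2.
log Q = n(E° − E)/0.0592 = 2×(0.80 − 0.981)/0.0592 = -6.115.
With Q = [H⁺]^2 / ([Ag⁺]^2·P(H₂)), solving for [H⁺] gives log[H⁺] = -2.905, so pH = 2.90.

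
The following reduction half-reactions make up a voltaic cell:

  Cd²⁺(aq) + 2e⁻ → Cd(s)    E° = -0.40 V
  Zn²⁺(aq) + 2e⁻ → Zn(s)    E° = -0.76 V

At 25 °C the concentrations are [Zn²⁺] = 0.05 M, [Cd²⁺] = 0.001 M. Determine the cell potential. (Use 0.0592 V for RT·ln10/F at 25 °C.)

0.310 V

The Cd²⁺/Cd couple has the higher reduction potential and acts as the cathode, so E°_cell = -0.40 − (-0.76) = 0.36 V.
Balancing electrons gives n = 2; the reaction quotient is Q = [Zn²⁺]/[Cd²⁺] = 50.0.
At 25 °C, E = E° − (0.0592/n) log Q = 0.36 − (0.0592/2)(1.699) = 0.360 − 0.050 = 0.310 V.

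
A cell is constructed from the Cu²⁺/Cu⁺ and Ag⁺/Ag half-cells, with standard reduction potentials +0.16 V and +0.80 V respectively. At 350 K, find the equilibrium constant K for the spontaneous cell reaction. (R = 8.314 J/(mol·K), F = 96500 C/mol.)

E°_cell = +0.80 − (+0.16) = 0.64 V, with n = 1 electron transferred.
At equilibrium E = 0, so the Nernst equation gives ln K = nFE°/RT = (1)(96500)(0.64)/((8.314)(350)) = 21.22.
K = e^21.22 = 1.7 × 10^9.

1.7 × 10^9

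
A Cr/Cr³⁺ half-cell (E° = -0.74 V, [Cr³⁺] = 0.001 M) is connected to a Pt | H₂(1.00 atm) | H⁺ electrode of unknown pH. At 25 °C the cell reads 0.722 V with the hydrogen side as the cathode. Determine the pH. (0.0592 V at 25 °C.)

E°_cell = 0.74 V and n = 6.
log Q = n(E° − E)/0.0592 = 6×(0.74 − 0.722)/0.0592 = 1.824.
With Q = [Cr³⁺]^2·P(H₂)^3 / [H⁺]^6, solving for [H⁺] gives log[H⁺] = -1.304, so pH = 1.30.

pH = 1.30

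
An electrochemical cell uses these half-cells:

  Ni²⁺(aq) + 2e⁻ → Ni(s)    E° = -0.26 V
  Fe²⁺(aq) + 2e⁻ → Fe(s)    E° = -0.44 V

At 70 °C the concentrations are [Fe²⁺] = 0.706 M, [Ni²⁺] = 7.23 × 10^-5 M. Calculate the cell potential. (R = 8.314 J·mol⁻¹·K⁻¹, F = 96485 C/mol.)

0.044 V

The Ni²⁺/Ni couple has the higher reduction potential and acts as the cathode, so E°_cell = -0.26 − (-0.44) = 0.18 V.
Balancing electrons gives n = 2; the reaction quotient is Q = [Fe²⁺]/[Ni²⁺] = 9760.
E = E° − (RT/nF) ln Q = 0.18 − (8.314×343)/(2×96485) × (9.187) = 0.180 − 0.136 = 0.044 V.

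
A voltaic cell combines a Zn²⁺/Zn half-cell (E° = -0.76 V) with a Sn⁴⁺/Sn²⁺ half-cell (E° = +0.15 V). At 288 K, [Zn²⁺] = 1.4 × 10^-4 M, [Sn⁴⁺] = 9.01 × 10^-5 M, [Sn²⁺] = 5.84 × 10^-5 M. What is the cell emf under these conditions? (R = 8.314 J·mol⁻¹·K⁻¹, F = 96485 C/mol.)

1.03 V

The Sn⁴⁺/Sn²⁺ couple has the higher reduction potential and acts as the cathode, so E°_cell = +0.15 − (-0.76) = 0.91 V.
Balancing electrons gives n = 2; the reaction quotient is Q = [Zn²⁺]·[Sn²⁺]/[Sn⁴⁺] = 9.07 × 10^-5.
E = E° − (RT/nF) ln Q = 0.91 − (8.314×288)/(2×96485) × (-9.307) = 0.910 + 0.115 = 1.025 V.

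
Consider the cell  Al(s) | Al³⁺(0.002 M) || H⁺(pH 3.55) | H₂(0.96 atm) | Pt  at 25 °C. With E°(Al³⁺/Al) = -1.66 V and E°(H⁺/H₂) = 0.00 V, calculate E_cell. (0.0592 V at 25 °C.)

The hydrogen couple is the cathode, so E°_cell = 1.66 V; n = 6.
[H⁺] = 10^(−3.55) = 2.8 × 10^-4 M, and Q = [Al³⁺]^2·P(H₂)^3 / [H⁺]^6 = 7.06 × 10^15.
E = E° − (0.0592/6) log Q = 1.66 − (0.0592/6)(15.849) = 1.504 V.

1.50 V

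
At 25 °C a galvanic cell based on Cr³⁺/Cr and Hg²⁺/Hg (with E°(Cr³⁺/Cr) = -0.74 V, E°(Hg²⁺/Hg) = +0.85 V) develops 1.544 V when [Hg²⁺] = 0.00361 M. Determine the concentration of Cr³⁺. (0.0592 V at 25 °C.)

0.046 M

From the Nernst equation, log Q = n(E° − E)/0.0592 = 6(1.59 − 1.544)/0.0592 = 4.662, so Q = 4.59 × 10^4.
With Q = [Cr³⁺]^2/[Hg²⁺]^3 and the known concentrations, [Cr³⁺]^2 in the numerator gives [Cr³⁺] = 0.046 M.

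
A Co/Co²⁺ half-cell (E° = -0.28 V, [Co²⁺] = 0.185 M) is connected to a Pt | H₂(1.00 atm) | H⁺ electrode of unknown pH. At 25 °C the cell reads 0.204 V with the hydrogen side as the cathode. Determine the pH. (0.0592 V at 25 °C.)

E°_cell = 0.28 V and n = 2.
log Q = n(E° − E)/0.0592 = 2×(0.28 − 0.204)/0.0592 = 2.568.
With Q = [Co²⁺]·P(H₂) / [H⁺]^2, solving for [H⁺] gives log[H⁺] = -1.650, so pH = 1.65.

pH = 1.65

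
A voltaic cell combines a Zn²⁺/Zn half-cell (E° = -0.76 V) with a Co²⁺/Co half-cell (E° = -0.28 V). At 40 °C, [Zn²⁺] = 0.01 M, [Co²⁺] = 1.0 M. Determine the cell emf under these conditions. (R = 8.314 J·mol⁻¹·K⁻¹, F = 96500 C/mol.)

0.542 V

The Co²⁺/Co couple has the higher reduction potential and acts as the cathode, so E°_cell = -0.28 − (-0.76) = 0.48 V.
Balancing electrons gives n = 2; the reaction quotient is Q = [Zn²⁺]/[Co²⁺] = 0.0100.
E = E° − (RT/nF) ln Q = 0.48 − (8.314×313)/(2×96500) × (-4.605) = 0.480 + 0.062 = 0.542 V.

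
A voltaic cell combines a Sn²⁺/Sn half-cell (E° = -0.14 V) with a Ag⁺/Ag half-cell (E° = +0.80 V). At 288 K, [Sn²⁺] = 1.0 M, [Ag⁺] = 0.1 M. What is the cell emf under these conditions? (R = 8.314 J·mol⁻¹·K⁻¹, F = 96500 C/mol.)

The Ag⁺/Ag couple has the higher reduction potential and acts as the cathode, so E°_cell = +0.80 − (-0.14) = 0.94 V.
Balancing electrons gives n = 2; the reaction quotient is Q = [Sn²⁺]/[Ag⁺]^2 = 100.
E = E° − (RT/nF) ln Q = 0.94 − (8.314×288)/(2×96500) × (4.605) = 0.940 − 0.057 = 0.883 V.

0.883 V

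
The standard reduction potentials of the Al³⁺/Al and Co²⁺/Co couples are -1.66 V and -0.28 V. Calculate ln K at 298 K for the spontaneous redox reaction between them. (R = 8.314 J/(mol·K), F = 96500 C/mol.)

ln K = 322.5

E°_cell = -0.28 − (-1.66) = 1.38 V, with n = 6 electrons transferred.
At equilibrium E = 0, so the Nernst equation gives ln K = nFE°/RT = (6)(96500)(1.38)/((8.314)(298)) = 322.50.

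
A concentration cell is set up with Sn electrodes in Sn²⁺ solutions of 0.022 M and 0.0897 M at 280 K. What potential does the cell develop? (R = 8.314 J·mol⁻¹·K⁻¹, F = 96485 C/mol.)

0.017 V

Both half-cells are Sn²⁺/Sn, so E°_cell = 0. The concentrated side is the cathode; the cell reaction moves Sn²⁺ from high to low concentration with n = 2.
Q = [Sn²⁺]_dilute/[Sn²⁺]_conc = 0.022/0.0897 = 0.245.
E = 0 − (RT/nF) ln Q = −((8.314×280)/(2×96485))(-1.405) = 0.0169 V.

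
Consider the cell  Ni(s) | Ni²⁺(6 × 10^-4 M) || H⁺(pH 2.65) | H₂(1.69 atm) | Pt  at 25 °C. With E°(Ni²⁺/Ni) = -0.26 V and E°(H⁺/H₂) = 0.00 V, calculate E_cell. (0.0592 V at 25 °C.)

The hydrogen couple is the cathode, so E°_cell = 0.26 V; n = 2.
[H⁺] = 10^(−2.65) = 0.0022 M, and Q = [Ni²⁺]·P(H₂) / [H⁺]^2 = 202.
E = E° − (0.0592/2) log Q = 0.26 − (0.0592/2)(2.306) = 0.192 V.

0.19 V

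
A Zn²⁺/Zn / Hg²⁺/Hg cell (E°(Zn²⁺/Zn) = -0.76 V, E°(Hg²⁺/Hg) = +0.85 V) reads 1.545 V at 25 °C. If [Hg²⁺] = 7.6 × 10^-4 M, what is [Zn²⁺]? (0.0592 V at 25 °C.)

From the Nernst equation, log Q = n(E° − E)/0.0592 = 2(1.61 − 1.545)/0.0592 = 2.196, so Q = 157.
With Q = [Zn²⁺]/[Hg²⁺] and the known concentrations, [Zn²⁺] in the numerator gives [Zn²⁺] = 0.12 M.

0.12 M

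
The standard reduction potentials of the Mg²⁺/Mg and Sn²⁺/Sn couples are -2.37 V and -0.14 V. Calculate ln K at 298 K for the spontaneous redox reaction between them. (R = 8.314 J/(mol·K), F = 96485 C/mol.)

ln K = 173.7

E°_cell = -0.14 − (-2.37) = 2.23 V, with n = 2 electrons transferred.
At equilibrium E = 0, so the Nernst equation gives ln K = nFE°/RT = (2)(96485)(2.23)/((8.314)(298)) = 173.69.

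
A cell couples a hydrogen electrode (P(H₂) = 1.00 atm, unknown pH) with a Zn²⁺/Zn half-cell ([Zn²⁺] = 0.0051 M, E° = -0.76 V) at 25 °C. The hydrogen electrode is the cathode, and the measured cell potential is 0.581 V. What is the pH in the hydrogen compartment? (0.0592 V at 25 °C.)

pH = 4.17

E°_cell = 0.76 V and n = 2.
log Q = n(E° − E)/0.0592 = 2×(0.76 − 0.581)/0.0592 = 6.047.
With Q = [Zn²⁺]·P(H₂) / [H⁺]^2, solving for [H⁺] gives log[H⁺] = -4.170, so pH = 4.17.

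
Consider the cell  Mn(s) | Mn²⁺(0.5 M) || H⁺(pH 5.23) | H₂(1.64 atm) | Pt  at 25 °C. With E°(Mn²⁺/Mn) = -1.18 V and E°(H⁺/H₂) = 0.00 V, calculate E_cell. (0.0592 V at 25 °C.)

The hydrogen couple is the cathode, so E°_cell = 1.18 V; n = 2.
[H⁺] = 10^(−5.23) = 5.9 × 10^-6 M, and Q = [Mn²⁺]·P(H₂) / [H⁺]^2 = 2.36 × 10^10.
E = E° − (0.0592/2) log Q = 1.18 − (0.0592/2)(10.374) = 0.873 V.

0.87 V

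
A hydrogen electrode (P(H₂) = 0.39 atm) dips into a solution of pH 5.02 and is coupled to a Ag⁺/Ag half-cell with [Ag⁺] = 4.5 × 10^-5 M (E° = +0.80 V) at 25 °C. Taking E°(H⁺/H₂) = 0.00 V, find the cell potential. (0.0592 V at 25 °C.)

0.83 V

The Ag⁺/Ag couple is the cathode, so E°_cell = 0.80 V; n = 2.
[H⁺] = 10^(−5.02) = 9.5 × 10^-6 M, and Q = [H⁺]^2 / ([Ag⁺]^2·P(H₂)) = 0.115.
E = E° − (0.0592/2) log Q = 0.80 − (0.0592/2)(-0.937) = 0.828 V.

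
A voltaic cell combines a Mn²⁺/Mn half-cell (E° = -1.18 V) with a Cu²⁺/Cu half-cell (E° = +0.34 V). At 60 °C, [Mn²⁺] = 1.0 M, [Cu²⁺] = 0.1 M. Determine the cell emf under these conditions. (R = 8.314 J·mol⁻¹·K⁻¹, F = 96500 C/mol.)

The Cu²⁺/Cu couple has the higher reduction potential and acts as the cathode, so E°_cell = +0.34 − (-1.18) = 1.52 V.
Balancing electrons gives n = 2; the reaction quotient is Q = [Mn²⁺]/[Cu²⁺] = 10.0.
E = E° − (RT/nF) ln Q = 1.52 − (8.314×333)/(2×96500) × (2.303) = 1.520 − 0.033 = 1.487 V.

1.49 V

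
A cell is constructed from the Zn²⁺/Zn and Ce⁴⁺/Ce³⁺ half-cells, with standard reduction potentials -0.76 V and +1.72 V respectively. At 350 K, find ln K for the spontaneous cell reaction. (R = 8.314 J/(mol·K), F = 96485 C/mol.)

ln K = 164.5

E°_cell = +1.72 − (-0.76) = 2.48 V, with n = 2 electrons transferred.
At equilibrium E = 0, so the Nernst equation gives ln K = nFE°/RT = (2)(96485)(2.48)/((8.314)(350)) = 164.46.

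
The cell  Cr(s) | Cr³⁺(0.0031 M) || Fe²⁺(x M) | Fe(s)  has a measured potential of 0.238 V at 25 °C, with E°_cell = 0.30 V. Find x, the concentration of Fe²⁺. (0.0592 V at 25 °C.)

From the Nernst equation, log Q = n(E° − E)/0.0592 = 6(0.30 − 0.238)/0.0592 = 6.284, so Q = 1.92 × 10^6.
With Q = [Cr³⁺]^2/[Fe²⁺]^3 and the known concentrations, [Fe²⁺]^3 in the denominator gives [Fe²⁺] = 1.7 × 10^-4 M.

1.7 × 10^-4 M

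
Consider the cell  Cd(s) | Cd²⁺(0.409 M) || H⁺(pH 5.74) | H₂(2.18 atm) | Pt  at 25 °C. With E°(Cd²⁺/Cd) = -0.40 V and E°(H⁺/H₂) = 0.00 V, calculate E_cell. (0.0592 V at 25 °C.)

0.062 V

The hydrogen couple is the cathode, so E°_cell = 0.40 V; n = 2.
[H⁺] = 10^(−5.74) = 1.8 × 10^-6 M, and Q = [Cd²⁺]·P(H₂) / [H⁺]^2 = 2.69 × 10^11.
E = E° − (0.0592/2) log Q = 0.40 − (0.0592/2)(11.430) = 0.062 V.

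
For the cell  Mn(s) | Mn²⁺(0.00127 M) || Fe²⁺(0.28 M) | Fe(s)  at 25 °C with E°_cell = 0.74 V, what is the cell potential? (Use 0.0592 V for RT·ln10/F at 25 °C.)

0.809 V

Balancing electrons gives n = 2; the reaction quotient is Q = [Mn²⁺]/[Fe²⁺] = 0.00454.
At 25 °C, E = E° − (0.0592/n) log Q = 0.74 − (0.0592/2)(-2.343) = 0.740 + 0.069 = 0.809 V.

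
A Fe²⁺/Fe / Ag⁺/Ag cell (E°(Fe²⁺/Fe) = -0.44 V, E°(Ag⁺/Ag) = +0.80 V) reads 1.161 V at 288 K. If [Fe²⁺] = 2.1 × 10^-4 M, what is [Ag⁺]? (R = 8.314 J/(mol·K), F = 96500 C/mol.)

6 × 10^-4 M

From the Nernst equation, ln Q = nF(E° − E)/RT = 2×96500×(1.24 − 1.161)/(8.314×288) = 6.368, so Q = 583.
With Q = [Fe²⁺]/[Ag⁺]^2 and the known concentrations, [Ag⁺]^2 in the denominator gives [Ag⁺] = 6 × 10^-4 M.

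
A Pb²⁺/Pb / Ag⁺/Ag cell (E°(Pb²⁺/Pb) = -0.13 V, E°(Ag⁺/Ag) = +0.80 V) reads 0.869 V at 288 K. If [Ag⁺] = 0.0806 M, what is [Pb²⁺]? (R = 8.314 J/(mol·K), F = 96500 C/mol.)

From the Nernst equation, ln Q = nF(E° − E)/RT = 2×96500×(0.93 − 0.869)/(8.314×288) = 4.917, so Q = 137.
With Q = [Pb²⁺]/[Ag⁺]^2 and the known concentrations, [Pb²⁺] in the numerator gives [Pb²⁺] = 0.89 M.

0.89 M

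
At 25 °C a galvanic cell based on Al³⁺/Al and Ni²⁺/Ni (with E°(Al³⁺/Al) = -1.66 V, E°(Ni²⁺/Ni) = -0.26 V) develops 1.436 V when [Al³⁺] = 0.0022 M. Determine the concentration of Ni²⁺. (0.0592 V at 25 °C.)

0.28 M

From the Nernst equation, log Q = n(E° − E)/0.0592 = 6(1.40 − 1.436)/0.0592 = -3.649, so Q = 2.25 × 10^-4.
With Q = [Al³⁺]^2/[Ni²⁺]^3 and the known concentrations, [Ni²⁺]^3 in the denominator gives [Ni²⁺] = 0.28 M.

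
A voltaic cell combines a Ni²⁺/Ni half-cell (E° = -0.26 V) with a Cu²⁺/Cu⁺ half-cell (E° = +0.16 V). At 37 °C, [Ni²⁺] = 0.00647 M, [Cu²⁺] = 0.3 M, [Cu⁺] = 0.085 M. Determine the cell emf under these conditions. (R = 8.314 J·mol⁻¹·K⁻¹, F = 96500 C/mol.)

The Cu²⁺/Cu⁺ couple has the higher reduction potential and acts as the cathode, so E°_cell = +0.16 − (-0.26) = 0.42 V.
Balancing electrons gives n = 2; the reaction quotient is Q = [Ni²⁺]·[Cu⁺]^2/[Cu²⁺]^2 = 5.19 × 10^-4.
E = E° − (RT/nF) ln Q = 0.42 − (8.314×310)/(2×96500) × (-7.563) = 0.420 + 0.101 = 0.521 V.

0.521 V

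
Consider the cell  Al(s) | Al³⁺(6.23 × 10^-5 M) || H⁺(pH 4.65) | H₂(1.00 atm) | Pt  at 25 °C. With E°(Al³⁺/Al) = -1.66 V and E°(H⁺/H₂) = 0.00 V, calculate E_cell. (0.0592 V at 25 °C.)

1.47 V

The hydrogen couple is the cathode, so E°_cell = 1.66 V; n = 6.
[H⁺] = 10^(−4.65) = 2.2 × 10^-5 M, and Q = [Al³⁺]^2·P(H₂)^3 / [H⁺]^6 = 3.08 × 10^19.
E = E° − (0.0592/6) log Q = 1.66 − (0.0592/6)(19.489) = 1.468 V.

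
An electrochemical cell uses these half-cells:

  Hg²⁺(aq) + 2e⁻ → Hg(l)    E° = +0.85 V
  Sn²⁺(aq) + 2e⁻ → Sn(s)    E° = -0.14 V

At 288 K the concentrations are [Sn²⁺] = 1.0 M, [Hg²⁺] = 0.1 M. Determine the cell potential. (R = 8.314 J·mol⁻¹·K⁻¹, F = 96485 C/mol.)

0.961 V

The Hg²⁺/Hg couple has the higher reduction potential and acts as the cathode, so E°_cell = +0.85 − (-0.14) = 0.99 V.
Balancing electrons gives n = 2; the reaction quotient is Q = [Sn²⁺]/[Hg²⁺] = 10.0.
E = E° − (RT/nF) ln Q = 0.99 − (8.314×288)/(2×96485) × (2.303) = 0.990 − 0.029 = 0.961 V.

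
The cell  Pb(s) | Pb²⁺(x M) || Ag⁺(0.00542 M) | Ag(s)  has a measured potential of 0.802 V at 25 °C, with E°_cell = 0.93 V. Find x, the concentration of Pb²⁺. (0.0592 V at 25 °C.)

From the Nernst equation, log Q = n(E° − E)/0.0592 = 2(0.93 − 0.802)/0.0592 = 4.324, so Q = 2.11 × 10^4.
With Q = [Pb²⁺]/[Ag⁺]^2 and the known concentrations, [Pb²⁺] in the numerator gives [Pb²⁺] = 0.62 M.

0.62 M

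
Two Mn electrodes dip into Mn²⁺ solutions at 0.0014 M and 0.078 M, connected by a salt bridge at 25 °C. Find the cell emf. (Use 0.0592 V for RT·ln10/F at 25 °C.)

Both half-cells are Mn²⁺/Mn, so E°_cell = 0. The concentrated side is the cathode; the cell reaction moves Mn²⁺ from high to low concentration with n = 2.
Q = [Mn²⁺]_dilute/[Mn²⁺]_conc = 0.0014/0.078 = 0.0179.
E = 0 − (0.0592/2) log Q = −(0.0592/2)(-1.746) = 0.0517 V.

0.052 V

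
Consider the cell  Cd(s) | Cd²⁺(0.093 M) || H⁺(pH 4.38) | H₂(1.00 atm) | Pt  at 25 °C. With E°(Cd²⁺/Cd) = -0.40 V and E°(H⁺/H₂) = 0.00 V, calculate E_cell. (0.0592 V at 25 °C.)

0.17 V

The hydrogen couple is the cathode, so E°_cell = 0.40 V; n = 2.
[H⁺] = 10^(−4.38) = 4.2 × 10^-5 M, and Q = [Cd²⁺]·P(H₂) / [H⁺]^2 = 5.35 × 10^7.
E = E° − (0.0592/2) log Q = 0.40 − (0.0592/2)(7.728) = 0.171 V.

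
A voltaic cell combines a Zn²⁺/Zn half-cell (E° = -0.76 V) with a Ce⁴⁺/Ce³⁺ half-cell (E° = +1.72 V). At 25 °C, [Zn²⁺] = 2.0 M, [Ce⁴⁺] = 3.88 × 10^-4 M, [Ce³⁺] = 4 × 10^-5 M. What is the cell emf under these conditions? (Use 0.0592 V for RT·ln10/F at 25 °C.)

2.53 V

The Ce⁴⁺/Ce³⁺ couple has the higher reduction potential and acts as the cathode, so E°_cell = +1.72 − (-0.76) = 2.48 V.
Balancing electrons gives n = 2; the reaction quotient is Q = [Zn²⁺]·[Ce³⁺]^2/[Ce⁴⁺]^2 = 0.0213.
At 25 °C, E = E° − (0.0592/n) log Q = 2.48 − (0.0592/2)(-1.673) = 2.480 + 0.050 = 2.530 V.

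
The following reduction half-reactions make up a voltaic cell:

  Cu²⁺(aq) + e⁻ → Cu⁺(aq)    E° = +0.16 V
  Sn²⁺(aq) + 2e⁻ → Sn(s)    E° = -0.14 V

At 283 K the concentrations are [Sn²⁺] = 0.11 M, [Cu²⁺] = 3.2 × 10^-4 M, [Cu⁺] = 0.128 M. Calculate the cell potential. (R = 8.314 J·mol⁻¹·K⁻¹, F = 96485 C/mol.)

The Cu²⁺/Cu⁺ couple has the higher reduction potential and acts as the cathode, so E°_cell = +0.16 − (-0.14) = 0.30 V.
Balancing electrons gives n = 2; the reaction quotient is Q = [Sn²⁺]·[Cu⁺]^2/[Cu²⁺]^2 = 1.76 × 10^4.
E = E° − (RT/nF) ln Q = 0.30 − (8.314×283)/(2×96485) × (9.776) = 0.300 − 0.119 = 0.181 V.

0.181 V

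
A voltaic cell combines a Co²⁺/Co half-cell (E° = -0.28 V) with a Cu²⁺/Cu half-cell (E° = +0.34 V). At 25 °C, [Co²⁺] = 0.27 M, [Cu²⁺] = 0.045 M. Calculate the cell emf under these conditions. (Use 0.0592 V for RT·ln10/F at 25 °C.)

0.597 V

The Cu²⁺/Cu couple has the higher reduction potential and acts as the cathode, so E°_cell = +0.34 − (-0.28) = 0.62 V.
Balancing electrons gives n = 2; the reaction quotient is Q = [Co²⁺]/[Cu²⁺] = 6.00.
At 25 °C, E = E° − (0.0592/n) log Q = 0.62 − (0.0592/2)(0.778) = 0.620 − 0.023 = 0.597 V.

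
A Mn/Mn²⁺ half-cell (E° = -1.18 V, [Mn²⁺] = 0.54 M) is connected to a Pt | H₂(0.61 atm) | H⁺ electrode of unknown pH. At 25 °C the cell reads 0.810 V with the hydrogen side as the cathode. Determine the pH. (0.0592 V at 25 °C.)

pH = 6.49

E°_cell = 1.18 V and n = 2.
log Q = n(E° − E)/0.0592 = 2×(1.18 − 0.810)/0.0592 = 12.500.
With Q = [Mn²⁺]·P(H₂) / [H⁺]^2, solving for [H⁺] gives log[H⁺] = -6.491, so pH = 6.49.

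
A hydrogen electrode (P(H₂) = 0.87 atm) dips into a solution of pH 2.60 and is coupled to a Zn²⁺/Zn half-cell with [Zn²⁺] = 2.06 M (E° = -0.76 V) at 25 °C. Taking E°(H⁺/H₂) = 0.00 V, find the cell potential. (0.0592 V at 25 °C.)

0.60 V

The hydrogen couple is the cathode, so E°_cell = 0.76 V; n = 2.
[H⁺] = 10^(−2.60) = 0.0025 M, and Q = [Zn²⁺]·P(H₂) / [H⁺]^2 = 2.84 × 10^5.
E = E° − (0.0592/2) log Q = 0.76 − (0.0592/2)(5.453) = 0.599 V.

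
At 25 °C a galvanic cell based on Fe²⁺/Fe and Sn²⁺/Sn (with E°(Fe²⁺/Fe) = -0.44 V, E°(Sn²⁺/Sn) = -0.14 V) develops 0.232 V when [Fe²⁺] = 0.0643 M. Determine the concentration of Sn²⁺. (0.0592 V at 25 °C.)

3.2 × 10^-4 M

From the Nernst equation, log Q = n(E° − E)/0.0592 = 2(0.30 − 0.232)/0.0592 = 2.297, so Q = 198.
With Q = [Fe²⁺]/[Sn²⁺] and the known concentrations, [Sn²⁺] in the denominator gives [Sn²⁺] = 3.2 × 10^-4 M.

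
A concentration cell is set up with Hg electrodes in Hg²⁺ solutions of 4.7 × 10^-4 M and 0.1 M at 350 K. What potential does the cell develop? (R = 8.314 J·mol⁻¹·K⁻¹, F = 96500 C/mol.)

0.081 V

Both half-cells are Hg²⁺/Hg, so E°_cell = 0. The concentrated side is the cathode; the cell reaction moves Hg²⁺ from high to low concentration with n = 2.
Q = [Hg²⁺]_dilute/[Hg²⁺]_conc = 4.7 × 10^-4/0.1 = 0.00470.
E = 0 − (RT/nF) ln Q = −((8.314×350)/(2×96500))(-5.360) = 0.0808 V.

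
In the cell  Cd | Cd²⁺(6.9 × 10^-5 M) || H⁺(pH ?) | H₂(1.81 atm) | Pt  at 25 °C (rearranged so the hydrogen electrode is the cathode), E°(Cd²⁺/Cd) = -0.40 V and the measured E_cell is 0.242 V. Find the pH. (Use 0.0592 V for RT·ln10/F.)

pH = 4.62

E°_cell = 0.40 V and n = 2.
log Q = n(E° − E)/0.0592 = 2×(0.40 − 0.242)/0.0592 = 5.338.
With Q = [Cd²⁺]·P(H₂) / [H⁺]^2, solving for [H⁺] gives log[H⁺] = -4.621, so pH = 4.62.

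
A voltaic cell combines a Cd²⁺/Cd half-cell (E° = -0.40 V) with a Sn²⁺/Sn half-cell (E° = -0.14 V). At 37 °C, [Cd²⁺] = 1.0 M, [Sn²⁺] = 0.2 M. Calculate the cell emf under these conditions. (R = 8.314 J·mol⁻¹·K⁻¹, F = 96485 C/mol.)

0.239 V

The Sn²⁺/Sn couple has the higher reduction potential and acts as the cathode, so E°_cell = -0.14 − (-0.40) = 0.26 V.
Balancing electrons gives n = 2; the reaction quotient is Q = [Cd²⁺]/[Sn²⁺] = 5.00.
E = E° − (RT/nF) ln Q = 0.26 − (8.314×310)/(2×96485) × (1.609) = 0.260 − 0.021 = 0.239 V.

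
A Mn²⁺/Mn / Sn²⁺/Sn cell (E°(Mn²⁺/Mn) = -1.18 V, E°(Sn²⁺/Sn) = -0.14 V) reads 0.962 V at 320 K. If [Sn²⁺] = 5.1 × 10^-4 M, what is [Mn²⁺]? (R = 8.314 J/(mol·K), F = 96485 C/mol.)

0.15 M

From the Nernst equation, ln Q = nF(E° − E)/RT = 2×96485×(1.04 − 0.962)/(8.314×320) = 5.657, so Q = 286.
With Q = [Mn²⁺]/[Sn²⁺] and the known concentrations, [Mn²⁺] in the numerator gives [Mn²⁺] = 0.15 M.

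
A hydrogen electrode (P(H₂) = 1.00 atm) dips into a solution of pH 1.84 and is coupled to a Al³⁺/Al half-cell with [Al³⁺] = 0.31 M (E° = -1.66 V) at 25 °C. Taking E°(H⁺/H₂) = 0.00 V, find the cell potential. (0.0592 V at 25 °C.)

1.56 V

The hydrogen couple is the cathode, so E°_cell = 1.66 V; n = 6.
[H⁺] = 10^(−1.84) = 0.014 M, and Q = [Al³⁺]^2·P(H₂)^3 / [H⁺]^6 = 1.05 × 10^10.
E = E° − (0.0592/6) log Q = 1.66 − (0.0592/6)(10.023) = 1.561 V.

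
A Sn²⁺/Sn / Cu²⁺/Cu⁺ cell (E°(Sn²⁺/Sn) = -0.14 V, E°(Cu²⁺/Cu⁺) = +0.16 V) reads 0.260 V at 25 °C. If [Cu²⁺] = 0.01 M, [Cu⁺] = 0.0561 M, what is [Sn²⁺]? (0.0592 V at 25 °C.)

0.71 M

From the Nernst equation, log Q = n(E° − E)/0.0592 = 2(0.30 − 0.260)/0.0592 = 1.351, so Q = 22.5.
With Q = [Sn²⁺]·[Cu⁺]^2/[Cu²⁺]^2 and the known concentrations, [Sn²⁺] in the numerator gives [Sn²⁺] = 0.71 M.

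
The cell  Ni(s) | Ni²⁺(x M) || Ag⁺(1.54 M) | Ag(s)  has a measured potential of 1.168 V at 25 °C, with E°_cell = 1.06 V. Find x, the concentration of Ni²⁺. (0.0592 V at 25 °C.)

From the Nernst equation, log Q = n(E° − E)/0.0592 = 2(1.06 − 1.168)/0.0592 = -3.649, so Q = 2.25 × 10^-4.
With Q = [Ni²⁺]/[Ag⁺]^2 and the known concentrations, [Ni²⁺] in the numerator gives [Ni²⁺] = 5.3 × 10^-4 M.

5.3 × 10^-4 M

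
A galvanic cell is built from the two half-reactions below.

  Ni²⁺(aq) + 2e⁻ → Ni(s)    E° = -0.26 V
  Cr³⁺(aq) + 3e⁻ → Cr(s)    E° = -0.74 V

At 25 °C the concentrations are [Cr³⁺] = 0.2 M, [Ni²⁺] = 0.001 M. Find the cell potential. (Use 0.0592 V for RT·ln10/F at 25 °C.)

0.405 V

The Ni²⁺/Ni couple has the higher reduction potential and acts as the cathode, so E°_cell = -0.26 − (-0.74) = 0.48 V.
Balancing electrons gives n = 6; the reaction quotient is Q = [Cr³⁺]^2/[Ni²⁺]^3 = 4 × 10^7.
At 25 °C, E = E° − (0.0592/n) log Q = 0.48 − (0.0592/6)(7.602) = 0.480 − 0.075 = 0.405 V.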